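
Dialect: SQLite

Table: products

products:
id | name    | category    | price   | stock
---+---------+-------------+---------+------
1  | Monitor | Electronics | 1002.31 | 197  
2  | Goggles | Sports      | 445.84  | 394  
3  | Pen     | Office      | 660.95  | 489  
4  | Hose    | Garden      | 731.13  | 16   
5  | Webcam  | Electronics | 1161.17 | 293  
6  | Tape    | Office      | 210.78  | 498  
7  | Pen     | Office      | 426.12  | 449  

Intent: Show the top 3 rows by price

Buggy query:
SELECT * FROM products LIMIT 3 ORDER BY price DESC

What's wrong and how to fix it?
Bug: ORDER BY cannot follow LIMIT; LIMIT is the final clause

Fix: Swap the clauses: ORDER BY first, then LIMIT

Corrected query:
SELECT * FROM products ORDER BY price DESC LIMIT 3

Result:
id | name    | category    | price   | stock
---+---------+-------------+---------+------
5  | Webcam  | Electronics | 1161.17 | 293  
1  | Monitor | Electronics | 1002.31 | 197  
4  | Hose    | Garden      | 731.13  | 16   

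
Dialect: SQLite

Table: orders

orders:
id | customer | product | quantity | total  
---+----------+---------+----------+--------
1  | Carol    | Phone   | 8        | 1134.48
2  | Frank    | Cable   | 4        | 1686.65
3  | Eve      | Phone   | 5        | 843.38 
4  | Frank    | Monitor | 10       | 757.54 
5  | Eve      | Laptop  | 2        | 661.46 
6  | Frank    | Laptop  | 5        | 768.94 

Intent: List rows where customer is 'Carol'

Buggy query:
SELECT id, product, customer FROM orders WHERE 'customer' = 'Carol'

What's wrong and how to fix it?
Bug: Single quotes denote string literals in SQL; the column name is being compared as a constant string

Fix: Reference the column as customer without single quotes

Corrected query:
SELECT id, product, customer FROM orders WHERE customer = 'Carol'

Result:
id | product | customer
---+---------+---------
1  | Phone   | Carol   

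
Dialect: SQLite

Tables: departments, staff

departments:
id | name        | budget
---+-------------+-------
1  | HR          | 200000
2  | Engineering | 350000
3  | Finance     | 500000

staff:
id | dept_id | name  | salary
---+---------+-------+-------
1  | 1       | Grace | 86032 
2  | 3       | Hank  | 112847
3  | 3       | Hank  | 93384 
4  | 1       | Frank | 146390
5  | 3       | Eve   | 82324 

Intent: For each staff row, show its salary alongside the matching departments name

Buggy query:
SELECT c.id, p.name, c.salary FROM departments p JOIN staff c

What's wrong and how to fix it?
Bug: JOIN with no ON clause produces a cartesian product; every staff row pairs with every departments row

Fix: Specify the join condition linking the foreign key to the parent id

Corrected query:
SELECT c.id, p.name, c.salary FROM departments p JOIN staff c ON c.dept_id = p.id

Result:
id | name    | salary
---+---------+-------
1  | HR      | 86032 
2  | Finance | 112847
3  | Finance | 93384 
4  | HR      | 146390
5  | Finance | 82324 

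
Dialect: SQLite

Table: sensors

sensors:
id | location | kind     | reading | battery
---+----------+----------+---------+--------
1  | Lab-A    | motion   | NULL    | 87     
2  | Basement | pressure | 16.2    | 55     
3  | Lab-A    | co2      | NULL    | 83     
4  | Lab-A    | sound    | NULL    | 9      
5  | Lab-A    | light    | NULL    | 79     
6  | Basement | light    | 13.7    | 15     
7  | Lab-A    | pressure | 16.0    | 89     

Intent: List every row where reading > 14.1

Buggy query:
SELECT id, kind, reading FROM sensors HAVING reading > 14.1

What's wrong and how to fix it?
Bug: HAVING filters the output of aggregation, but this query has no GROUP BY and no aggregate functions, so SQLite rejects it (HAVING clause on a non-aggregate query); the condition here is per row

Fix: Replace HAVING with WHERE since the condition applies to individual rows

Corrected query:
SELECT id, kind, reading FROM sensors WHERE reading > 14.1

Result:
id | kind     | reading
---+----------+--------
2  | pressure | 16.2   
7  | pressure | 16     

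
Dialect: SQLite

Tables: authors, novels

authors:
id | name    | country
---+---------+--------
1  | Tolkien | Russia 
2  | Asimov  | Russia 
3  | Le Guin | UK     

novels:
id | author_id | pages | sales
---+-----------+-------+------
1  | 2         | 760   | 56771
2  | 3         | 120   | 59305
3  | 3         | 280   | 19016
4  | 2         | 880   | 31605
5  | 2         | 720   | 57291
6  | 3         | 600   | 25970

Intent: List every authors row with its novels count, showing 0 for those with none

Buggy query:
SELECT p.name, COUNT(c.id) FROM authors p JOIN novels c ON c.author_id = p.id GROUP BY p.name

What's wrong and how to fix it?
Bug: An inner join excludes parents with zero children

Fix: Switch to LEFT JOIN to retain unmatched parent rows

Corrected query:
SELECT p.name, COUNT(c.id) FROM authors p LEFT JOIN novels c ON c.author_id = p.id GROUP BY p.name

Result:
name    | COUNT(c.id)
--------+------------
Asimov  | 3          
Le Guin | 3          
Tolkien | 0          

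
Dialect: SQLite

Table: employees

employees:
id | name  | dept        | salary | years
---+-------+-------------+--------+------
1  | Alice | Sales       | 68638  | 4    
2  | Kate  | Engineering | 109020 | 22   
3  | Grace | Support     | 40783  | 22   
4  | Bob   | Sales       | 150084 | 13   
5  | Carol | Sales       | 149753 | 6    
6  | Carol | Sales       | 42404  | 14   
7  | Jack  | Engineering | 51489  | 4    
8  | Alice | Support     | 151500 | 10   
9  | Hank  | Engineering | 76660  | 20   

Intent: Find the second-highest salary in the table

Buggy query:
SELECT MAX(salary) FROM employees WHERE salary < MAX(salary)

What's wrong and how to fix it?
Bug: MAX(salary) on the right of the comparison is an aggregate-in-WHERE error

Fix: Compute the overall MAX in a subquery, then take MAX of rows below it

Corrected query:
SELECT MAX(salary) FROM employees WHERE salary < (SELECT MAX(salary) FROM employees)

Result:
MAX(salary)
-----------
150084     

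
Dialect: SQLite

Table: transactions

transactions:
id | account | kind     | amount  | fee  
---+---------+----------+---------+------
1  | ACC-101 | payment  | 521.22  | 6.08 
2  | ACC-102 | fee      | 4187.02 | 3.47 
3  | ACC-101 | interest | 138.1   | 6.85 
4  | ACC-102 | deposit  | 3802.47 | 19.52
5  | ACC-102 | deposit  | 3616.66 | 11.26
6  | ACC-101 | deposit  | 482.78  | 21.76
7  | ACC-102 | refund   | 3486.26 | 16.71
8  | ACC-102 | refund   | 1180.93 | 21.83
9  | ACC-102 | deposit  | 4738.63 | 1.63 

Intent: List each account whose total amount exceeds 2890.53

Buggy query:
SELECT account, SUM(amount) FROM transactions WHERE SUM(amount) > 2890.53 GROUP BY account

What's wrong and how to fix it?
Bug: SUM(amount) is an aggregate, but WHERE filters rows before aggregation

Fix: Move the aggregate condition to a HAVING clause

Corrected query:
SELECT account, SUM(amount) FROM transactions GROUP BY account HAVING SUM(amount) > 2890.53

Result:
account | SUM(amount)
--------+------------
ACC-102 | 21011.97   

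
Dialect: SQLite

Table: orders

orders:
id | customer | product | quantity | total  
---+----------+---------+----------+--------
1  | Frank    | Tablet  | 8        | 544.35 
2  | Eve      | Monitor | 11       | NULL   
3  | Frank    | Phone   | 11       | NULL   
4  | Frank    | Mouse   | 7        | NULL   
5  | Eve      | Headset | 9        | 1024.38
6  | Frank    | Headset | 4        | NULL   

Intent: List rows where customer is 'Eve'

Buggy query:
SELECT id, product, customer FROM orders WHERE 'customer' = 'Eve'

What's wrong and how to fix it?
Bug: Single quotes denote string literals in SQL; the column name is being compared as a constant string

Fix: Remove the quotes around the column name (or use double quotes for an identifier)

Corrected query:
SELECT id, product, customer FROM orders WHERE customer = 'Eve'

Result:
id | product | customer
---+---------+---------
2  | Monitor | Eve     
5  | Headset | Eve     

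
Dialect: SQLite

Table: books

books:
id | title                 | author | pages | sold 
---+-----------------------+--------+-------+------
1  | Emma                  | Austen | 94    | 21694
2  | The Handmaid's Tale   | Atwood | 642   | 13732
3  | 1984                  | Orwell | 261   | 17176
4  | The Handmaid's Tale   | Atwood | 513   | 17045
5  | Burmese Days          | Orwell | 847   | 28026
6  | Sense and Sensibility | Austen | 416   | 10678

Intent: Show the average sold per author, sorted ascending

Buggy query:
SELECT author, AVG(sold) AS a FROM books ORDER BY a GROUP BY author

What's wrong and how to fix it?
Bug: ORDER BY appears before GROUP BY; SQL clause order requires GROUP BY first

Fix: Move ORDER BY to the end, after GROUP BY

Corrected query:
SELECT author, AVG(sold) AS a FROM books GROUP BY author ORDER BY a

Result:
author | a      
-------+--------
Atwood | 15388.5
Austen | 16186  
Orwell | 22601  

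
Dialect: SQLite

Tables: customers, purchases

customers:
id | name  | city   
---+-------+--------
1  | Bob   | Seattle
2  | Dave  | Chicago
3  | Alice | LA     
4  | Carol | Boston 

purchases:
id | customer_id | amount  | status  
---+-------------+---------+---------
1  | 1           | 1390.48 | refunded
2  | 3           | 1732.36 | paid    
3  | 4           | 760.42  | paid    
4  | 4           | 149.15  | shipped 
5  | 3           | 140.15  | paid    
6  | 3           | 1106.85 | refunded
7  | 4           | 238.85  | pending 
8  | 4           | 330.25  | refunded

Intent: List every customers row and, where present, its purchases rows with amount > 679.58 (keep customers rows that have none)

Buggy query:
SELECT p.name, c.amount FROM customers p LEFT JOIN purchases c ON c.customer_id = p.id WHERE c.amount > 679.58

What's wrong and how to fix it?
Bug: Filtering c.amount in WHERE discards the NULL rows produced by LEFT JOIN, turning it into an inner join

Fix: Move the right-table condition into the ON clause so unmatched parents are kept

Corrected query:
SELECT p.name, c.amount FROM customers p LEFT JOIN purchases c ON c.customer_id = p.id AND c.amount > 679.58

Result:
name  | amount 
------+--------
Bob   | 1390.48
Dave  | NULL   
Alice | 1106.85
Alice | 1732.36
Carol | 760.42 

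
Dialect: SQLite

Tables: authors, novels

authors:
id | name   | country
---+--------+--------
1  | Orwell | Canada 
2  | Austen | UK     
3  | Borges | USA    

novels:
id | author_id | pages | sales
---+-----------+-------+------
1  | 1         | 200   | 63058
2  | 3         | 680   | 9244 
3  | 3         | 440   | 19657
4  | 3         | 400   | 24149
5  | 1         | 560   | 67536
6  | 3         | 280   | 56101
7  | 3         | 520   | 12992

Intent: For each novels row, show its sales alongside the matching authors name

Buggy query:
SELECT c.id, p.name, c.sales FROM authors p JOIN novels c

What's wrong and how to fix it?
Bug: Missing join condition: each novels row is matched to all authors rows instead of just its own

Fix: Add ON c.author_id = p.id to the JOIN

Corrected query:
SELECT c.id, p.name, c.sales FROM authors p JOIN novels c ON c.author_id = p.id

Result:
id | name   | sales
---+--------+------
1  | Orwell | 63058
2  | Borges | 9244 
3  | Borges | 19657
4  | Borges | 24149
5  | Orwell | 67536
6  | Borges | 56101
7  | Borges | 12992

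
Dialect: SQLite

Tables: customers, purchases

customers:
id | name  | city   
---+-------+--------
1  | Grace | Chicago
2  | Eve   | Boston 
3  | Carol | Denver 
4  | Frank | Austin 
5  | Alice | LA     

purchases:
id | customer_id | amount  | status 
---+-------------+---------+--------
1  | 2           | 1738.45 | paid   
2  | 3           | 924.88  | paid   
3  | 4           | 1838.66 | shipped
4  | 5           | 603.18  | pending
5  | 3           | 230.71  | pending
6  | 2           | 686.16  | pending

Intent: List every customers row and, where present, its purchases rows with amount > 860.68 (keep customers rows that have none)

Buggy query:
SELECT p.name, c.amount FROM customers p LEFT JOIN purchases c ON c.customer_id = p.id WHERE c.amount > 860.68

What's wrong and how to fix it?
Bug: A WHERE condition on the right-hand table after LEFT JOIN drops unmatched parents

Fix: Put 'c.amount > 860.68' in the JOIN's ON clause instead of WHERE

Corrected query:
SELECT p.name, c.amount FROM customers p LEFT JOIN purchases c ON c.customer_id = p.id AND c.amount > 860.68

Result:
name  | amount 
------+--------
Grace | NULL   
Eve   | 1738.45
Carol | 924.88 
Frank | 1838.66
Alice | NULL   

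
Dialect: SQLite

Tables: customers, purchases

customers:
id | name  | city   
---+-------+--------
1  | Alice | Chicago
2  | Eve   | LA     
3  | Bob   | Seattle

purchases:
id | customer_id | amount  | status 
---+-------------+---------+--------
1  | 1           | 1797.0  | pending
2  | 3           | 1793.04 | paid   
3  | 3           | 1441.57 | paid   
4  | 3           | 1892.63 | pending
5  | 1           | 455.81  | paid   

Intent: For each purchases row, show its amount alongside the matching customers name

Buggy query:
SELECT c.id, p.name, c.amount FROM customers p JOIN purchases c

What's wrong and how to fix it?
Bug: Missing join condition: each purchases row is matched to all customers rows instead of just its own

Fix: Specify the join condition linking the foreign key to the parent id

Corrected query:
SELECT c.id, p.name, c.amount FROM customers p JOIN purchases c ON c.customer_id = p.id

Result:
id | name  | amount 
---+-------+--------
1  | Alice | 1797   
2  | Bob   | 1793.04
3  | Bob   | 1441.57
4  | Bob   | 1892.63
5  | Alice | 455.81 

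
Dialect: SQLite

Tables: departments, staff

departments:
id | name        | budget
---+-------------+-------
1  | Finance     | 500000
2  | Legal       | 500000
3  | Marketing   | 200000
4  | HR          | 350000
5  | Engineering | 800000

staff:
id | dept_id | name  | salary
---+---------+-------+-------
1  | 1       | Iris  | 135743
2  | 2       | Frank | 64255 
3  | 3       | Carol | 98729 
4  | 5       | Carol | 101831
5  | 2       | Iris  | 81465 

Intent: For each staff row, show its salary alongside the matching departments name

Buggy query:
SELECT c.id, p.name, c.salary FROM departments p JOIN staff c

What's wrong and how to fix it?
Bug: Missing join condition: each staff row is matched to all departments rows instead of just its own

Fix: Add ON c.dept_id = p.id to the JOIN

Corrected query:
SELECT c.id, p.name, c.salary FROM departments p JOIN staff c ON c.dept_id = p.id

Result:
id | name        | salary
---+-------------+-------
1  | Finance     | 135743
2  | Legal       | 64255 
3  | Marketing   | 98729 
4  | Engineering | 101831
5  | Legal       | 81465 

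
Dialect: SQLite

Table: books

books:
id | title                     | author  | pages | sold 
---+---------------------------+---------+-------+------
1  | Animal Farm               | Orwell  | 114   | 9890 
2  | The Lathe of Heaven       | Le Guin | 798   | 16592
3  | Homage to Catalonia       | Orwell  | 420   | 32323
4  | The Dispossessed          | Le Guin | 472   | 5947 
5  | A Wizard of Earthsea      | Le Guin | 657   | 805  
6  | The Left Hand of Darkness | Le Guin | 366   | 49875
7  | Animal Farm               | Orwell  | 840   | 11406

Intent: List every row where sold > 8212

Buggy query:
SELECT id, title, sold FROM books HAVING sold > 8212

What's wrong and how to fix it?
Bug: This is a non-aggregate query (no GROUP BY, no aggregates), so in SQLite the HAVING clause is invalid here; a row-level condition belongs in WHERE

Fix: Use WHERE for row-level filtering

Corrected query:
SELECT id, title, sold FROM books WHERE sold > 8212

Result:
id | title                     | sold 
---+---------------------------+------
1  | Animal Farm               | 9890 
2  | The Lathe of Heaven       | 16592
3  | Homage to Catalonia       | 32323
6  | The Left Hand of Darkness | 49875
7  | Animal Farm               | 11406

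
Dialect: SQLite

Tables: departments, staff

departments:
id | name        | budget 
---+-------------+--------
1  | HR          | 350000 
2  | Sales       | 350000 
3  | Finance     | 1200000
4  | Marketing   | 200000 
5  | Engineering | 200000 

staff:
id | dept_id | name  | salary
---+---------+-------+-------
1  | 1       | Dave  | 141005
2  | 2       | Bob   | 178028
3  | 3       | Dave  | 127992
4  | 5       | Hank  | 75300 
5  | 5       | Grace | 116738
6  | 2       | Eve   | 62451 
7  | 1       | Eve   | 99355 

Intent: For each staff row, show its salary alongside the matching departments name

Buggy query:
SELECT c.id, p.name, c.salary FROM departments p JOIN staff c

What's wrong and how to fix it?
Bug: Missing join condition: each staff row is matched to all departments rows instead of just its own

Fix: Specify the join condition linking the foreign key to the parent id

Corrected query:
SELECT c.id, p.name, c.salary FROM departments p JOIN staff c ON c.dept_id = p.id

Result:
id | name        | salary
---+-------------+-------
1  | HR          | 141005
2  | Sales       | 178028
3  | Finance     | 127992
4  | Engineering | 75300 
5  | Engineering | 116738
6  | Sales       | 62451 
7  | HR          | 99355 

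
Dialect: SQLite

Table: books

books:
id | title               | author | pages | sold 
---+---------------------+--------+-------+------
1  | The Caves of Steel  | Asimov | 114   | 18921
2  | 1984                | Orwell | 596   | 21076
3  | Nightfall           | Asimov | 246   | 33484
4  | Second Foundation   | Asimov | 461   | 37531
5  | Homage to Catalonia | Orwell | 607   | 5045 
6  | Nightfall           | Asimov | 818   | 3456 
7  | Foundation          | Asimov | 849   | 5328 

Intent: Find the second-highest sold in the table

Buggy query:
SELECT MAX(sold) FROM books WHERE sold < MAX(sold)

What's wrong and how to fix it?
Bug: The inner MAX is an aggregate inside WHERE, which is not allowed

Fix: Compute the overall MAX in a subquery, then take MAX of rows below it

Corrected query:
SELECT MAX(sold) FROM books WHERE sold < (SELECT MAX(sold) FROM books)

Result:
MAX(sold)
---------
33484    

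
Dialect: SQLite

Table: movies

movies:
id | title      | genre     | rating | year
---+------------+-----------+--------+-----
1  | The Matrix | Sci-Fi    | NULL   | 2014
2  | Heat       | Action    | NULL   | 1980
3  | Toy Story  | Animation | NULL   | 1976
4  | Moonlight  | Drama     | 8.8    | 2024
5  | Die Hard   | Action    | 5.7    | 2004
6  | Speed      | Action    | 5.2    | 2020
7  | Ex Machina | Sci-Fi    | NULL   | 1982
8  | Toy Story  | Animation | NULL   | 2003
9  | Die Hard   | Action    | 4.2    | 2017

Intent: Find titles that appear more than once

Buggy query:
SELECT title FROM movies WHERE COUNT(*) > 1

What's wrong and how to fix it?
Bug: COUNT(*) is an aggregate and cannot be used in WHERE

Fix: Group first, then use HAVING for the count condition

Corrected query:
SELECT title FROM movies GROUP BY title HAVING COUNT(*) > 1

Result:
title    
---------
Die Hard 
Toy Story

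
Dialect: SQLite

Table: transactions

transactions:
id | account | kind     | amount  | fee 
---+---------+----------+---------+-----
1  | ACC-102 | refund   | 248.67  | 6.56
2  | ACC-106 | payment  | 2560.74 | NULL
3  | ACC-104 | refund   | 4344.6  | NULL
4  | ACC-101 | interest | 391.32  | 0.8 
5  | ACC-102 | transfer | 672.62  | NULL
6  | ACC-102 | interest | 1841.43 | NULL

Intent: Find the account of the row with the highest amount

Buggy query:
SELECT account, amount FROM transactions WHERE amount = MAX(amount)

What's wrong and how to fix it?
Bug: MAX(amount) is an aggregate and cannot be used directly in WHERE

Fix: Wrap MAX in a scalar subquery so WHERE compares against a single value

Corrected query:
SELECT account, amount FROM transactions WHERE amount = (SELECT MAX(amount) FROM transactions)

Result:
account | amount
--------+-------
ACC-104 | 4344.6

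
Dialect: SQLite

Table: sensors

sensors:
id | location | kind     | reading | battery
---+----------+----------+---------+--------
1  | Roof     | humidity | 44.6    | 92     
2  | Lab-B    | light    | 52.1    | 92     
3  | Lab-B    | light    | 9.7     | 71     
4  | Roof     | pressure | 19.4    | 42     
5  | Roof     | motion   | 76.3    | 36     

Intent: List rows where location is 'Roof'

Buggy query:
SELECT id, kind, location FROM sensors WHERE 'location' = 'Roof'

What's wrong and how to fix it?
Bug: 'location' in single quotes is a string literal, not the column; the comparison is literal-vs-literal and never true

Fix: Remove the quotes around the column name (or use double quotes for an identifier)

Corrected query:
SELECT id, kind, location FROM sensors WHERE location = 'Roof'

Result:
id | kind     | location
---+----------+---------
1  | humidity | Roof    
4  | pressure | Roof    
5  | motion   | Roof    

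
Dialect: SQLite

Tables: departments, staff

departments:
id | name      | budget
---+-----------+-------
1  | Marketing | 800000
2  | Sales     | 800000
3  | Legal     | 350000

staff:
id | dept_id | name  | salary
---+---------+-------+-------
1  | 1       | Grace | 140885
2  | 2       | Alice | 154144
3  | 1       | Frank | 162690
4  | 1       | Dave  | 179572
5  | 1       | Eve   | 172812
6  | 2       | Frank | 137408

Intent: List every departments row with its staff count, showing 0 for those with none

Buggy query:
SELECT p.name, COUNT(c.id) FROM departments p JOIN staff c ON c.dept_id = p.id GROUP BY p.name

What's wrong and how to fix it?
Bug: INNER JOIN drops departments rows that have no matching staff rows

Fix: Use LEFT JOIN so parents without children still appear (COUNT(c.id) gives 0)

Corrected query:
SELECT p.name, COUNT(c.id) FROM departments p LEFT JOIN staff c ON c.dept_id = p.id GROUP BY p.name

Result:
name      | COUNT(c.id)
----------+------------
Legal     | 0          
Marketing | 4          
Sales     | 2          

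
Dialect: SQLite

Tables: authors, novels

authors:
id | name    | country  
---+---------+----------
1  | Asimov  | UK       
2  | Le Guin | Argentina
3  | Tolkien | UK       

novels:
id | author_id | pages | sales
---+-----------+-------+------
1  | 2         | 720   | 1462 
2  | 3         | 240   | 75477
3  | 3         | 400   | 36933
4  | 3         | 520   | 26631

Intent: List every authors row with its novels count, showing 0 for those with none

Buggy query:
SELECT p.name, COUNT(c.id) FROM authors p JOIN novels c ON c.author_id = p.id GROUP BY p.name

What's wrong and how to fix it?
Bug: INNER JOIN drops authors rows that have no matching novels rows

Fix: Use LEFT JOIN so parents without children still appear (COUNT(c.id) gives 0)

Corrected query:
SELECT p.name, COUNT(c.id) FROM authors p LEFT JOIN novels c ON c.author_id = p.id GROUP BY p.name

Result:
name    | COUNT(c.id)
--------+------------
Asimov  | 0          
Le Guin | 1          
Tolkien | 3          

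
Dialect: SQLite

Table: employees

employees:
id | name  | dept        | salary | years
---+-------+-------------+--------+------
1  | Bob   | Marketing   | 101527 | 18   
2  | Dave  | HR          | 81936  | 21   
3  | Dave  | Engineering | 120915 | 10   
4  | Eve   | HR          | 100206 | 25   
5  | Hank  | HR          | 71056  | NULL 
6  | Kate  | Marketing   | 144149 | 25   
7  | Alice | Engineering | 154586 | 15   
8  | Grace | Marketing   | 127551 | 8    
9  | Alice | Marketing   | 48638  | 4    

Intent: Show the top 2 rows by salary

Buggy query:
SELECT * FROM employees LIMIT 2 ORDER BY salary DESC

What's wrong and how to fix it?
Bug: ORDER BY cannot follow LIMIT; LIMIT is the final clause

Fix: Swap the clauses: ORDER BY first, then LIMIT

Corrected query:
SELECT * FROM employees ORDER BY salary DESC LIMIT 2

Result:
id | name  | dept        | salary | years
---+-------+-------------+--------+------
7  | Alice | Engineering | 154586 | 15   
6  | Kate  | Marketing   | 144149 | 25   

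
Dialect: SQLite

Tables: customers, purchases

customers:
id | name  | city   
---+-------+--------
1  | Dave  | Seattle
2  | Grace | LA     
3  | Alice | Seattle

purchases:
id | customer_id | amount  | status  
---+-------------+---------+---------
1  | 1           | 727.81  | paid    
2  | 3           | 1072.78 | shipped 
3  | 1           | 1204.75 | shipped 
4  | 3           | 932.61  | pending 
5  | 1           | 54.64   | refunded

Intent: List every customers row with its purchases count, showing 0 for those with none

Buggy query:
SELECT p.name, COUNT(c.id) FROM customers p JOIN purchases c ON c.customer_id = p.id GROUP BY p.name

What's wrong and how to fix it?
Bug: An inner join excludes parents with zero children

Fix: Use LEFT JOIN so parents without children still appear (COUNT(c.id) gives 0)

Corrected query:
SELECT p.name, COUNT(c.id) FROM customers p LEFT JOIN purchases c ON c.customer_id = p.id GROUP BY p.name

Result:
name  | COUNT(c.id)
------+------------
Alice | 2          
Dave  | 3          
Grace | 0          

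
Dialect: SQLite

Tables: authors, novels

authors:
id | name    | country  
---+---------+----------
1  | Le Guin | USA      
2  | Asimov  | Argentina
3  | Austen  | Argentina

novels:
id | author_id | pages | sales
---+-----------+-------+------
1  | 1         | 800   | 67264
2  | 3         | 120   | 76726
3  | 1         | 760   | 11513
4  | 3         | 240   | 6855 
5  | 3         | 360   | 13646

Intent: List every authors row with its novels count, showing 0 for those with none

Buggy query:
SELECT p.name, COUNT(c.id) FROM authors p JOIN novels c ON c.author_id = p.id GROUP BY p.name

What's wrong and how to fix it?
Bug: INNER JOIN drops authors rows that have no matching novels rows

Fix: Use LEFT JOIN so parents without children still appear (COUNT(c.id) gives 0)

Corrected query:
SELECT p.name, COUNT(c.id) FROM authors p LEFT JOIN novels c ON c.author_id = p.id GROUP BY p.name

Result:
name    | COUNT(c.id)
--------+------------
Asimov  | 0          
Austen  | 3          
Le Guin | 2          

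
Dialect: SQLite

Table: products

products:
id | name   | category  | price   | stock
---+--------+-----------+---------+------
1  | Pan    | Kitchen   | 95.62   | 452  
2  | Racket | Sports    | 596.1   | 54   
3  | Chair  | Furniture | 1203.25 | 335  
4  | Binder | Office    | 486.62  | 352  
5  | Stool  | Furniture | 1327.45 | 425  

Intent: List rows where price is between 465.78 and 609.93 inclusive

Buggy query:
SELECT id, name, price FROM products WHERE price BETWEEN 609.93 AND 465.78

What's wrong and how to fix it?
Bug: BETWEEN expects the lower bound first; with 609.93 AND 465.78 the range is empty

Fix: Swap the bounds so the smaller value comes first

Corrected query:
SELECT id, name, price FROM products WHERE price BETWEEN 465.78 AND 609.93

Result:
id | name   | price 
---+--------+-------
2  | Racket | 596.1 
4  | Binder | 486.62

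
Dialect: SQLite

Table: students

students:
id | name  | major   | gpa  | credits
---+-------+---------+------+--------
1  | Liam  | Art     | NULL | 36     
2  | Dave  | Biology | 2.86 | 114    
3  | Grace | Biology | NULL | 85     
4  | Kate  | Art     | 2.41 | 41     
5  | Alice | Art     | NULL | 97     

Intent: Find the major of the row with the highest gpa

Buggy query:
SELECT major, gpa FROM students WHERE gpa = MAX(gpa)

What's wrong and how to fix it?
Bug: WHERE is evaluated per row; an aggregate over the whole table isn't defined there

Fix: Use a subquery: WHERE gpa = (SELECT MAX(gpa) FROM students)

Corrected query:
SELECT major, gpa FROM students WHERE gpa = (SELECT MAX(gpa) FROM students)

Result:
major   | gpa 
--------+-----
Biology | 2.86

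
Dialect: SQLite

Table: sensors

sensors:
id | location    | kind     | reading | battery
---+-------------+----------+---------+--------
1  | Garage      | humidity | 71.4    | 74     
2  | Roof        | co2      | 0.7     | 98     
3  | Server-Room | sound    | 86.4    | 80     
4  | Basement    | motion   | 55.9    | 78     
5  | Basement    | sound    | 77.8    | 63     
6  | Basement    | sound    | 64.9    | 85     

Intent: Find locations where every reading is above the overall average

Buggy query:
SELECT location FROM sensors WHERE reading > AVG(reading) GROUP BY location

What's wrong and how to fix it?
Bug: WHERE evaluates per row before aggregation, so AVG() is unavailable

Fix: Use a subquery for AVG and a HAVING MIN(...) filter so the condition holds for every row in the group

Corrected query:
SELECT location FROM sensors GROUP BY location HAVING MIN(reading) > (SELECT AVG(reading) FROM sensors)

Result:
location   
-----------
Garage     
Server-Room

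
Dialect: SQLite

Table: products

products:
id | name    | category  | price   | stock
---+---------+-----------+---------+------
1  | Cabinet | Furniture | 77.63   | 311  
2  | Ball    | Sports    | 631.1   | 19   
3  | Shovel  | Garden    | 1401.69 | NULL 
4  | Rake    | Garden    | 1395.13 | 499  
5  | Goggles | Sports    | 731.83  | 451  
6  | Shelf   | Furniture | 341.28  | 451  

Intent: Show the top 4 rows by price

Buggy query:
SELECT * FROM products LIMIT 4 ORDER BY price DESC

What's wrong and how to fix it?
Bug: ORDER BY cannot follow LIMIT; LIMIT is the final clause

Fix: Swap the clauses: ORDER BY first, then LIMIT

Corrected query:
SELECT * FROM products ORDER BY price DESC LIMIT 4

Result:
id | name    | category | price   | stock
---+---------+----------+---------+------
3  | Shovel  | Garden   | 1401.69 | NULL 
4  | Rake    | Garden   | 1395.13 | 499  
5  | Goggles | Sports   | 731.83  | 451  
2  | Ball    | Sports   | 631.1   | 19   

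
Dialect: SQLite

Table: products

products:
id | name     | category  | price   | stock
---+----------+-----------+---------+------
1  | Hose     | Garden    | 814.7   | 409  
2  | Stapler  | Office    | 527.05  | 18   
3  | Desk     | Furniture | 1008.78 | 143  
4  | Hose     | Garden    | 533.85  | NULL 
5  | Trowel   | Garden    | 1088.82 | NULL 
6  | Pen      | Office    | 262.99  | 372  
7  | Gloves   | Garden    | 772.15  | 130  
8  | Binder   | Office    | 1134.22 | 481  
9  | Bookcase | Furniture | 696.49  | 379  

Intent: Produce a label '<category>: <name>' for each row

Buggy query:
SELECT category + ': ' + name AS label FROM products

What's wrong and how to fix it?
Bug: SQLite uses || for string concatenation; + coerces text to numbers (yielding 0)

Fix: Replace + with || to concatenate text

Corrected query:
SELECT category || ': ' || name AS label FROM products

Result:
label              
-------------------
Garden: Hose       
Office: Stapler    
Furniture: Desk    
Garden: Hose       
Garden: Trowel     
Office: Pen        
Garden: Gloves     
Office: Binder     
Furniture: Bookcase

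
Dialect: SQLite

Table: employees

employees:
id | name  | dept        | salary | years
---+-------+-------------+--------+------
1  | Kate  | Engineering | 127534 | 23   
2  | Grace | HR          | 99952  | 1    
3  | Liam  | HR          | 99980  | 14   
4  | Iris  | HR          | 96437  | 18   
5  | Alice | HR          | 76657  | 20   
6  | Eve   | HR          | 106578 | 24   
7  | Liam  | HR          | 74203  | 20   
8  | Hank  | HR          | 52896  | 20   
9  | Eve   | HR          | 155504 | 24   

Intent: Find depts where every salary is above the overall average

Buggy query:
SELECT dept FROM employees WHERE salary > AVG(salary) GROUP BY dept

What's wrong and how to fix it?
Bug: WHERE evaluates per row before aggregation, so AVG() is unavailable

Fix: Compute the overall average in a scalar subquery and compare each group's MIN against it in HAVING

Corrected query:
SELECT dept FROM employees GROUP BY dept HAVING MIN(salary) > (SELECT AVG(salary) FROM employees)

Result:
dept       
-----------
Engineering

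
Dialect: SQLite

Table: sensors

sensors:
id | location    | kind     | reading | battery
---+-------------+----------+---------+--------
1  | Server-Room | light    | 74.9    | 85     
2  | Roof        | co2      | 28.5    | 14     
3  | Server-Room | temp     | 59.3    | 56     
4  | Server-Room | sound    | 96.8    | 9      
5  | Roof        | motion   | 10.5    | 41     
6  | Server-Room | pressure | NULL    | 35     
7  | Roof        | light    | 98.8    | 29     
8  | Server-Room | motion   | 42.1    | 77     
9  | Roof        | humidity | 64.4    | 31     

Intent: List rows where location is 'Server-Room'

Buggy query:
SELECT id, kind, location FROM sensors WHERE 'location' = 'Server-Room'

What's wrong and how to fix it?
Bug: 'location' in single quotes is a string literal, not the column; the comparison is literal-vs-literal and never true

Fix: Remove the quotes around the column name (or use double quotes for an identifier)

Corrected query:
SELECT id, kind, location FROM sensors WHERE location = 'Server-Room'

Result:
id | kind     | location   
---+----------+------------
1  | light    | Server-Room
3  | temp     | Server-Room
4  | sound    | Server-Room
6  | pressure | Server-Room
8  | motion   | Server-Room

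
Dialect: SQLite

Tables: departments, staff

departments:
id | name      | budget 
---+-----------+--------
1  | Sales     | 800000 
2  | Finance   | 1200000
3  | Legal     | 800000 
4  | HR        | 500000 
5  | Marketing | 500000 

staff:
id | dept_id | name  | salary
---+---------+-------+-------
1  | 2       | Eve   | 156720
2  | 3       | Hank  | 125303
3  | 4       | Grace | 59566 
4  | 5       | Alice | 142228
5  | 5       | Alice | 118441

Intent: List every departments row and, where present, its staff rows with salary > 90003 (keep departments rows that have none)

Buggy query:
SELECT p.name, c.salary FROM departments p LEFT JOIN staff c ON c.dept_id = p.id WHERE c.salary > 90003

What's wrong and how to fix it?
Bug: A WHERE condition on the right-hand table after LEFT JOIN drops unmatched parents

Fix: Put 'c.salary > 90003' in the JOIN's ON clause instead of WHERE

Corrected query:
SELECT p.name, c.salary FROM departments p LEFT JOIN staff c ON c.dept_id = p.id AND c.salary > 90003

Result:
name      | salary
----------+-------
Sales     | NULL  
Finance   | 156720
Legal     | 125303
HR        | NULL  
Marketing | 118441
Marketing | 142228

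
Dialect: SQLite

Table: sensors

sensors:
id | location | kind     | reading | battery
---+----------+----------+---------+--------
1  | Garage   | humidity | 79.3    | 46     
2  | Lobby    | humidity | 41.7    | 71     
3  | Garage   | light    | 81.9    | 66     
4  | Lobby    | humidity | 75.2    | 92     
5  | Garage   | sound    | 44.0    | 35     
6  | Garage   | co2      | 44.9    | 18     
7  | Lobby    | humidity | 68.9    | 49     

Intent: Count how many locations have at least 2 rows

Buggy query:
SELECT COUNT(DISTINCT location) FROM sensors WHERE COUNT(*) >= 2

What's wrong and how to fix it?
Bug: WHERE filters individual rows, not groups, so a group-level COUNT is invalid there

Fix: Group first with HAVING COUNT(*) >= 2, then COUNT the resulting groups

Corrected query:
SELECT COUNT(*) FROM (SELECT location FROM sensors GROUP BY location HAVING COUNT(*) >= 2)

Result:
COUNT(*)
--------
2       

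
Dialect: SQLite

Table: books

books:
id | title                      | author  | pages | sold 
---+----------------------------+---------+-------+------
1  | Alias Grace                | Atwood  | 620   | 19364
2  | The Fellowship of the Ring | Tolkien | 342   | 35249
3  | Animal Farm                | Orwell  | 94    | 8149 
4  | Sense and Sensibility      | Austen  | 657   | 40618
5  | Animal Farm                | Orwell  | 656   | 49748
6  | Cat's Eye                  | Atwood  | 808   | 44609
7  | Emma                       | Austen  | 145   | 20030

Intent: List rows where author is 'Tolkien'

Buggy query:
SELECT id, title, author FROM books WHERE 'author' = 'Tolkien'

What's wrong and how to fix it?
Bug: 'author' in single quotes is a string literal, not the column; the comparison is literal-vs-literal and never true

Fix: Remove the quotes around the column name (or use double quotes for an identifier)

Corrected query:
SELECT id, title, author FROM books WHERE author = 'Tolkien'

Result:
id | title                      | author 
---+----------------------------+--------
2  | The Fellowship of the Ring | Tolkien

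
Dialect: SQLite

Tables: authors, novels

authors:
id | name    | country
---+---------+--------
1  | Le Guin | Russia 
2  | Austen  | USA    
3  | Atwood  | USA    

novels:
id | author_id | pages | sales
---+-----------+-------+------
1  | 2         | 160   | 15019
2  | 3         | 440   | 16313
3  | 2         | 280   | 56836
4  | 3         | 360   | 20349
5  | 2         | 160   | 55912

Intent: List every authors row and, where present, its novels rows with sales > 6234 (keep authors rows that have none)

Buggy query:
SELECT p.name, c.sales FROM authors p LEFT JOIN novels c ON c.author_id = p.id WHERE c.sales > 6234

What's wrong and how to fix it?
Bug: Filtering c.sales in WHERE discards the NULL rows produced by LEFT JOIN, turning it into an inner join

Fix: Move the right-table condition into the ON clause so unmatched parents are kept

Corrected query:
SELECT p.name, c.sales FROM authors p LEFT JOIN novels c ON c.author_id = p.id AND c.sales > 6234

Result:
name    | sales
--------+------
Le Guin | NULL 
Austen  | 15019
Austen  | 55912
Austen  | 56836
Atwood  | 16313
Atwood  | 20349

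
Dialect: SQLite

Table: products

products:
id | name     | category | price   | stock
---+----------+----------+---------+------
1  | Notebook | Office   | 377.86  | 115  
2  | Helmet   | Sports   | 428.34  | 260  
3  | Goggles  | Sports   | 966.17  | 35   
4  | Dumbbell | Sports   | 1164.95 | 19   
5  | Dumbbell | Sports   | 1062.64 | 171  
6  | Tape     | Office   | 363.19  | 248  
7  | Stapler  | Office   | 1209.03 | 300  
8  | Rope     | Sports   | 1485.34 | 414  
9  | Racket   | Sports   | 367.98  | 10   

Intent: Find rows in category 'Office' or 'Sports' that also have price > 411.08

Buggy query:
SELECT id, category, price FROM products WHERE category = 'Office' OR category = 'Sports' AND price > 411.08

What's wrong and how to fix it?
Bug: Without parentheses, AND is evaluated before OR, so the price filter only applies to the 'Sports' branch

Fix: Group the OR with parentheses (or use IN), then AND the threshold

Corrected query:
SELECT id, category, price FROM products WHERE (category = 'Office' OR category = 'Sports') AND price > 411.08

Result:
id | category | price  
---+----------+--------
2  | Sports   | 428.34 
3  | Sports   | 966.17 
4  | Sports   | 1164.95
5  | Sports   | 1062.64
7  | Office   | 1209.03
8  | Sports   | 1485.34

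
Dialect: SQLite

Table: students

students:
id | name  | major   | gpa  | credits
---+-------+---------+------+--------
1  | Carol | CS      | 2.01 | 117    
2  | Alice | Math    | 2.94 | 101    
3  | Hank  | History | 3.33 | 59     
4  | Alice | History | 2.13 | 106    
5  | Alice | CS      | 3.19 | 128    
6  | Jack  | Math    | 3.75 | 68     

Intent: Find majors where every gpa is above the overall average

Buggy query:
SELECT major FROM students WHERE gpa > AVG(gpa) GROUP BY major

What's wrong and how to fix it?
Bug: AVG() is an aggregate; it can't sit directly in WHERE

Fix: Compute the overall average in a scalar subquery and compare each group's MIN against it in HAVING

Corrected query:
SELECT major FROM students GROUP BY major HAVING MIN(gpa) > (SELECT AVG(gpa) FROM students)

Result:
major
-----
Math 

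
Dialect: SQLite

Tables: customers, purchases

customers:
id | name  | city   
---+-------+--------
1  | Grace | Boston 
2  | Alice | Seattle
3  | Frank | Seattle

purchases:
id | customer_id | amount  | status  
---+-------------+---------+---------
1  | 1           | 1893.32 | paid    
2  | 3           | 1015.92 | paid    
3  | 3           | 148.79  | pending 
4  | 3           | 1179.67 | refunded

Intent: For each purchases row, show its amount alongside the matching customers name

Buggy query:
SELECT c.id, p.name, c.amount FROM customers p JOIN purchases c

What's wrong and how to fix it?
Bug: Missing join condition: each purchases row is matched to all customers rows instead of just its own

Fix: Specify the join condition linking the foreign key to the parent id

Corrected query:
SELECT c.id, p.name, c.amount FROM customers p JOIN purchases c ON c.customer_id = p.id

Result:
id | name  | amount 
---+-------+--------
1  | Grace | 1893.32
2  | Frank | 1015.92
3  | Frank | 148.79 
4  | Frank | 1179.67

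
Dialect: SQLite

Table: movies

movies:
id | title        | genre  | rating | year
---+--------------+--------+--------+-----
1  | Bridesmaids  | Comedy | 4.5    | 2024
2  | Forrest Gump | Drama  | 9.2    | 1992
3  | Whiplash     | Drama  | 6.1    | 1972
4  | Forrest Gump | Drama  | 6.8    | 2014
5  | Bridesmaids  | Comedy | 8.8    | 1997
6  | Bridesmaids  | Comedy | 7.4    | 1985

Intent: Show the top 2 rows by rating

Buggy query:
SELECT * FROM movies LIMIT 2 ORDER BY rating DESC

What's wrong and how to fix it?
Bug: LIMIT must come after ORDER BY

Fix: Swap the clauses: ORDER BY first, then LIMIT

Corrected query:
SELECT * FROM movies ORDER BY rating DESC LIMIT 2

Result:
id | title        | genre  | rating | year
---+--------------+--------+--------+-----
2  | Forrest Gump | Drama  | 9.2    | 1992
5  | Bridesmaids  | Comedy | 8.8    | 1997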